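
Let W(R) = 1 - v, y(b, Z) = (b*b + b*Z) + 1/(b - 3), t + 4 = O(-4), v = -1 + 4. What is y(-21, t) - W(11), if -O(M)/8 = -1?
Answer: 8615/24 ≈ 358.96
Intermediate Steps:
O(M) = 8 (O(M) = -8*(-1) = 8)
v = 3
t = 4 (t = -4 + 8 = 4)
y(b, Z) = b² + 1/(-3 + b) + Z*b (y(b, Z) = (b² + Z*b) + 1/(-3 + b) = b² + 1/(-3 + b) + Z*b)
W(R) = -2 (W(R) = 1 - 1*3 = 1 - 3 = -2)
y(-21, t) - W(11) = (1 + (-21)³ - 3*(-21)² + 4*(-21)² - 3*4*(-21))/(-3 - 21) - 1*(-2) = (1 - 9261 - 3*441 + 4*441 + 252)/(-24) + 2 = -(1 - 9261 - 1323 + 1764 + 252)/24 + 2 = -1/24*(-8567) + 2 = 8567/24 + 2 = 8615/24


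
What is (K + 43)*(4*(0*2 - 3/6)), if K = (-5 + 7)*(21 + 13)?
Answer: -222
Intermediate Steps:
K = 68 (K = 2*34 = 68)
(K + 43)*(4*(0*2 - 3/6)) = (68 + 43)*(4*(0*2 - 3/6)) = 111*(4*(0 - 3*1/6)) = 111*(4*(0 - 1/2)) = 111*(4*(-1/2)) = 111*(-2) = -222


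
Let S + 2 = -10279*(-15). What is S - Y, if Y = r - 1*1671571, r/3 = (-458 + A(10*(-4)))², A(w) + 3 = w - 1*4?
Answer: 1060679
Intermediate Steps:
A(w) = -7 + w (A(w) = -3 + (w - 1*4) = -3 + (w - 4) = -3 + (-4 + w) = -7 + w)
r = 765075 (r = 3*(-458 + (-7 + 10*(-4)))² = 3*(-458 + (-7 - 40))² = 3*(-458 - 47)² = 3*(-505)² = 3*255025 = 765075)
Y = -906496 (Y = 765075 - 1*1671571 = 765075 - 1671571 = -906496)
S = 154183 (S = -2 - 10279*(-15) = -2 + 154185 = 154183)
S - Y = 154183 - 1*(-906496) = 154183 + 906496 = 1060679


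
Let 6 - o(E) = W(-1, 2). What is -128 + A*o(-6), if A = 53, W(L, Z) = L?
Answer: 243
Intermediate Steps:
o(E) = 7 (o(E) = 6 - 1*(-1) = 6 + 1 = 7)
-128 + A*o(-6) = -128 + 53*7 = -128 + 371 = 243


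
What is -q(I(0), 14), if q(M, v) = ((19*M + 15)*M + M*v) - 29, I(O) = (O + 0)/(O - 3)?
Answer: 29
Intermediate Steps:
I(O) = O/(-3 + O)
q(M, v) = -29 + M*v + M*(15 + 19*M) (q(M, v) = ((15 + 19*M)*M + M*v) - 29 = (M*(15 + 19*M) + M*v) - 29 = (M*v + M*(15 + 19*M)) - 29 = -29 + M*v + M*(15 + 19*M))
-q(I(0), 14) = -(-29 + 15*(0/(-3 + 0)) + 19*(0/(-3 + 0))² + (0/(-3 + 0))*14) = -(-29 + 15*(0/(-3)) + 19*(0/(-3))² + (0/(-3))*14) = -(-29 + 15*(0*(-⅓)) + 19*(0*(-⅓))² + (0*(-⅓))*14) = -(-29 + 15*0 + 19*0² + 0*14) = -(-29 + 0 + 19*0 + 0) = -(-29 + 0 + 0 + 0) = -1*(-29) = 29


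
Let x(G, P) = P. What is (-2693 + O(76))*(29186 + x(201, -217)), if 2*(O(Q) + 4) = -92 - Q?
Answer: -80562789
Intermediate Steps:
O(Q) = -50 - Q/2 (O(Q) = -4 + (-92 - Q)/2 = -4 + (-46 - Q/2) = -50 - Q/2)
(-2693 + O(76))*(29186 + x(201, -217)) = (-2693 + (-50 - 1/2*76))*(29186 - 217) = (-2693 + (-50 - 38))*28969 = (-2693 - 88)*28969 = -2781*28969 = -80562789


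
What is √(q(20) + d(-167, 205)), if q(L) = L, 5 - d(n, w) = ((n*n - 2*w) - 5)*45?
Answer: I*√1236305 ≈ 1111.9*I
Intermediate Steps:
d(n, w) = 230 - 45*n² + 90*w (d(n, w) = 5 - ((n*n - 2*w) - 5)*45 = 5 - ((n² - 2*w) - 5)*45 = 5 - (-5 + n² - 2*w)*45 = 5 - (-225 - 90*w + 45*n²) = 5 + (225 - 45*n² + 90*w) = 230 - 45*n² + 90*w)
√(q(20) + d(-167, 205)) = √(20 + (230 - 45*(-167)² + 90*205)) = √(20 + (230 - 45*27889 + 18450)) = √(20 + (230 - 1255005 + 18450)) = √(20 - 1236325) = √(-1236305) = I*√1236305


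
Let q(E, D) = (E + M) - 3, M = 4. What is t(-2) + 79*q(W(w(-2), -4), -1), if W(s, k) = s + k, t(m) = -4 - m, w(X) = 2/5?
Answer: -1037/5 ≈ -207.40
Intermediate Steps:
w(X) = 2/5 (w(X) = 2*(1/5) = 2/5)
W(s, k) = k + s
q(E, D) = 1 + E (q(E, D) = (E + 4) - 3 = (4 + E) - 3 = 1 + E)
t(-2) + 79*q(W(w(-2), -4), -1) = (-4 - 1*(-2)) + 79*(1 + (-4 + 2/5)) = (-4 + 2) + 79*(1 - 18/5) = -2 + 79*(-13/5) = -2 - 1027/5 = -1037/5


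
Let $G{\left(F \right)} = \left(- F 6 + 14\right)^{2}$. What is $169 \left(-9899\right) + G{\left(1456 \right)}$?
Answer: $74400353$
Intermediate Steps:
$G{\left(F \right)} = \left(14 - 6 F\right)^{2}$ ($G{\left(F \right)} = \left(- 6 F + 14\right)^{2} = \left(14 - 6 F\right)^{2}$)
$169 \left(-9899\right) + G{\left(1456 \right)} = 169 \left(-9899\right) + 4 \left(-7 + 3 \cdot 1456\right)^{2} = -1672931 + 4 \left(-7 + 4368\right)^{2} = -1672931 + 4 \cdot 4361^{2} = -1672931 + 4 \cdot 19018321 = -1672931 + 76073284 = 74400353$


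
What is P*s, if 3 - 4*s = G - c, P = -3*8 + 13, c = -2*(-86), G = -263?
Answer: -2409/2 ≈ -1204.5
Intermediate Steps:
c = 172
P = -11 (P = -24 + 13 = -11)
s = 219/2 (s = 3/4 - (-263 - 1*172)/4 = 3/4 - (-263 - 172)/4 = 3/4 - 1/4*(-435) = 3/4 + 435/4 = 219/2 ≈ 109.50)
P*s = -11*219/2 = -2409/2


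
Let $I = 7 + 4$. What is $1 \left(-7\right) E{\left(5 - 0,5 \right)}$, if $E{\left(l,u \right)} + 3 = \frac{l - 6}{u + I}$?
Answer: $\frac{343}{16} \approx 21.438$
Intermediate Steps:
$I = 11$
$E{\left(l,u \right)} = -3 + \frac{-6 + l}{11 + u}$ ($E{\left(l,u \right)} = -3 + \frac{l - 6}{u + 11} = -3 + \frac{-6 + l}{11 + u}$)
$1 \left(-7\right) E{\left(5 - 0,5 \right)} = 1 \left(-7\right) \frac{-39 + \left(5 - 0\right) - 15}{11 + 5} = - 7 \frac{-39 + \left(5 + 0\right) - 15}{16} = - 7 \frac{-39 + 5 - 15}{16} = - 7 \cdot \frac{1}{16} \left(-49\right) = \left(-7\right) \left(- \frac{49}{16}\right) = \frac{343}{16}$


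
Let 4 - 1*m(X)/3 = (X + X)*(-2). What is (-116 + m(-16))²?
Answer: 87616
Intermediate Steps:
m(X) = 12 + 12*X (m(X) = 12 - 3*(X + X)*(-2) = 12 - 3*2*X*(-2) = 12 - (-12)*X = 12 + 12*X)
(-116 + m(-16))² = (-116 + (12 + 12*(-16)))² = (-116 + (12 - 192))² = (-116 - 180)² = (-296)² = 87616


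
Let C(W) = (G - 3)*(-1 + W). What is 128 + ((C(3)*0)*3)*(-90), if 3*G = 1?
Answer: 128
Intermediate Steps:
G = 1/3 (G = (1/3)*1 = 1/3 ≈ 0.33333)
C(W) = 8/3 - 8*W/3 (C(W) = (1/3 - 3)*(-1 + W) = -8*(-1 + W)/3 = 8/3 - 8*W/3)
128 + ((C(3)*0)*3)*(-90) = 128 + (((8/3 - 8/3*3)*0)*3)*(-90) = 128 + (((8/3 - 8)*0)*3)*(-90) = 128 + (-16/3*0*3)*(-90) = 128 + (0*3)*(-90) = 128 + 0*(-90) = 128 + 0 = 128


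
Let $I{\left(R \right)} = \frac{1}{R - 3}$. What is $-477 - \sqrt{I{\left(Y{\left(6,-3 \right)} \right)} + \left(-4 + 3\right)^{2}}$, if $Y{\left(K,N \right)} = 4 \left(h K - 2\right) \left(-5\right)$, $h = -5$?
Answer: $-477 - \frac{\sqrt{8294}}{91} \approx -478.0$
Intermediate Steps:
$Y{\left(K,N \right)} = 40 + 100 K$ ($Y{\left(K,N \right)} = 4 \left(- 5 K - 2\right) \left(-5\right) = 4 \left(-2 - 5 K\right) \left(-5\right) = \left(-8 - 20 K\right) \left(-5\right) = 40 + 100 K$)
$I{\left(R \right)} = \frac{1}{-3 + R}$
$-477 - \sqrt{I{\left(Y{\left(6,-3 \right)} \right)} + \left(-4 + 3\right)^{2}} = -477 - \sqrt{\frac{1}{-3 + \left(40 + 100 \cdot 6\right)} + \left(-4 + 3\right)^{2}} = -477 - \sqrt{\frac{1}{-3 + \left(40 + 600\right)} + \left(-1\right)^{2}} = -477 - \sqrt{\frac{1}{-3 + 640} + 1} = -477 - \sqrt{\frac{1}{637} + 1} = -477 - \sqrt{\frac{638}{637}} = -477 - \frac{\sqrt{8294}}{91}$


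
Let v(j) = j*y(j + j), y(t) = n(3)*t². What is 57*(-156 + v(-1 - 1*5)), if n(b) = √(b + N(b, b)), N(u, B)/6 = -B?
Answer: -8892 - 49248*I*√15 ≈ -8892.0 - 1.9074e+5*I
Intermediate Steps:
N(u, B) = -6*B (N(u, B) = 6*(-B) = -6*B)
n(b) = √5*√(-b) (n(b) = √(b - 6*b) = √(-5*b) = √5*√(-b))
y(t) = I*√15*t² (y(t) = (√5*√(-1*3))*t² = (√5*√(-3))*t² = (√5*(I*√3))*t² = (I*√15)*t² = I*√15*t²)
v(j) = 4*I*√15*j³ (v(j) = j*(I*√15*(j + j)²) = j*(I*√15*(2*j)²) = j*(I*√15*(4*j²)) = j*(4*I*√15*j²) = 4*I*√15*j³)
57*(-156 + v(-1 - 1*5)) = 57*(-156 + 4*I*√15*(-1 - 1*5)³) = 57*(-156 + 4*I*√15*(-1 - 5)³) = 57*(-156 + 4*I*√15*(-6)³) = 57*(-156 + 4*I*√15*(-216)) = 57*(-156 - 864*I*√15) = -8892 - 49248*I*√15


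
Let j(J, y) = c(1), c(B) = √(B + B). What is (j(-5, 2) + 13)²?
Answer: (13 + √2)² ≈ 207.77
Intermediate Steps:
c(B) = √2*√B (c(B) = √(2*B) = √2*√B)
j(J, y) = √2 (j(J, y) = √2*√1 = √2*1 = √2)
(j(-5, 2) + 13)² = (√2 + 13)² = (13 + √2)²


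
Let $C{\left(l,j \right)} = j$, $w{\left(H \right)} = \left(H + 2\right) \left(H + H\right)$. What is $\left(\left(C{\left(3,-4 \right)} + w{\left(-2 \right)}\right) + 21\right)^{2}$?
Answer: $289$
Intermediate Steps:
$w{\left(H \right)} = 2 H \left(2 + H\right)$ ($w{\left(H \right)} = \left(2 + H\right) 2 H = 2 H \left(2 + H\right)$)
$\left(\left(C{\left(3,-4 \right)} + w{\left(-2 \right)}\right) + 21\right)^{2} = \left(\left(-4 + 2 \left(-2\right) \left(2 - 2\right)\right) + 21\right)^{2} = \left(\left(-4 + 2 \left(-2\right) 0\right) + 21\right)^{2} = \left(\left(-4 + 0\right) + 21\right)^{2} = \left(-4 + 21\right)^{2} = 17^{2} = 289$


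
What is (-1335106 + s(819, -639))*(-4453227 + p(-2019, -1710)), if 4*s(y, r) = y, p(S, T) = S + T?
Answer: 5949596135595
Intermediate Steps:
s(y, r) = y/4
(-1335106 + s(819, -639))*(-4453227 + p(-2019, -1710)) = (-1335106 + (¼)*819)*(-4453227 + (-2019 - 1710)) = (-1335106 + 819/4)*(-4453227 - 3729) = -5339605/4*(-4456956) = 5949596135595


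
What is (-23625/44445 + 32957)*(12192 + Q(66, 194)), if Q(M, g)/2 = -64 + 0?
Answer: 1178049793024/2963 ≈ 3.9759e+8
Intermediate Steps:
Q(M, g) = -128 (Q(M, g) = 2*(-64 + 0) = 2*(-64) = -128)
(-23625/44445 + 32957)*(12192 + Q(66, 194)) = (-23625/44445 + 32957)*(12192 - 128) = (-23625*1/44445 + 32957)*12064 = (-1575/2963 + 32957)*12064 = (97650016/2963)*12064 = 1178049793024/2963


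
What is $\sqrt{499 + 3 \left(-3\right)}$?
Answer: $7 \sqrt{10} \approx 22.136$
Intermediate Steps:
$\sqrt{499 + 3 \left(-3\right)} = \sqrt{499 - 9} = \sqrt{490} = 7 \sqrt{10}$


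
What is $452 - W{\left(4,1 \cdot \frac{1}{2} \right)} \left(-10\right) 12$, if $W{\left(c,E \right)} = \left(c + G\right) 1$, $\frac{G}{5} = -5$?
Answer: $-2068$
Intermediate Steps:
$G = -25$ ($G = 5 \left(-5\right) = -25$)
$W{\left(c,E \right)} = -25 + c$ ($W{\left(c,E \right)} = \left(c - 25\right) 1 = \left(-25 + c\right) 1 = -25 + c$)
$452 - W{\left(4,1 \cdot \frac{1}{2} \right)} \left(-10\right) 12 = 452 - \left(-25 + 4\right) \left(-10\right) 12 = 452 - \left(-21\right) \left(-10\right) 12 = 452 - 210 \cdot 12 = 452 - 2520 = -2068$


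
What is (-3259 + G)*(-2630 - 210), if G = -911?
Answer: 11842800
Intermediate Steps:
(-3259 + G)*(-2630 - 210) = (-3259 - 911)*(-2630 - 210) = -4170*(-2840) = 11842800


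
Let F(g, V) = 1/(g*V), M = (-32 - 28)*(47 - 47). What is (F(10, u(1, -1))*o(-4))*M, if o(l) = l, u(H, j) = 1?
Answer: 0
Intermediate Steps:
M = 0 (M = -60*0 = 0)
F(g, V) = 1/(V*g)
(F(10, u(1, -1))*o(-4))*M = ((1/(1*10))*(-4))*0 = ((1*(⅒))*(-4))*0 = ((⅒)*(-4))*0 = -⅖*0 = 0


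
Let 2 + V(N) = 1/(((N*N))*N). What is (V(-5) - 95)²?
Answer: 147039876/15625 ≈ 9410.5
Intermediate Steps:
V(N) = -2 + N⁻³ (V(N) = -2 + 1/(((N*N))*N) = -2 + 1/((N²)*N) = -2 + 1/(N²*N) = -2 + N⁻³)
(V(-5) - 95)² = ((-2 + (-5)⁻³) - 95)² = ((-2 - 1/125) - 95)² = (-251/125 - 95)² = (-12126/125)² = 147039876/15625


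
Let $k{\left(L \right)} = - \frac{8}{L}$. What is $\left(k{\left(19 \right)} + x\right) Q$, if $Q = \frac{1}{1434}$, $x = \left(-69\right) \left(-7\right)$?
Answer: $\frac{9169}{27246} \approx 0.33653$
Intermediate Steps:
$x = 483$
$Q = \frac{1}{1434} \approx 0.00069735$
$\left(k{\left(19 \right)} + x\right) Q = \left(- \frac{8}{19} + 483\right) \frac{1}{1434} = \frac{9169}{19} \cdot \frac{1}{1434} = \frac{9169}{27246}$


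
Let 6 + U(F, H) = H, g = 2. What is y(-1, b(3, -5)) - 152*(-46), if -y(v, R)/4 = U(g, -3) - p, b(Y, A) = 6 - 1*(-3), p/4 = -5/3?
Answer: 21004/3 ≈ 7001.3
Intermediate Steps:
U(F, H) = -6 + H
p = -20/3 (p = 4*(-5/3) = -20/3 ≈ -6.6667)
b(Y, A) = 9 (b(Y, A) = 6 + 3 = 9)
y(v, R) = 28/3 (y(v, R) = -4*((-6 - 3) - 1*(-20/3)) = -4*(-9 + 20/3) = -4*(-7/3) = 28/3)
y(-1, b(3, -5)) - 152*(-46) = 28/3 - 152*(-46) = 28/3 + 6992 = 21004/3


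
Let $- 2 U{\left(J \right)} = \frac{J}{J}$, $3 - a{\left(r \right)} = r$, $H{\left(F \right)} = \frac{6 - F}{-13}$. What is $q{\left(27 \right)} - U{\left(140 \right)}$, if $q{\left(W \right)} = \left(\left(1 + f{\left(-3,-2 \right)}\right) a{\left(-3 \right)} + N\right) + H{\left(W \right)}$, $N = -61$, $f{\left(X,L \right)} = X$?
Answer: $- \frac{1843}{26} \approx -70.885$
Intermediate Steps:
$H{\left(F \right)} = - \frac{6}{13} + \frac{F}{13}$ ($H{\left(F \right)} = \left(6 - F\right) \left(- \frac{1}{13}\right) = - \frac{6}{13} + \frac{F}{13}$)
$a{\left(r \right)} = 3 - r$
$U{\left(J \right)} = - \frac{1}{2}$ ($U{\left(J \right)} = - \frac{J \frac{1}{J}}{2} = \left(- \frac{1}{2}\right) 1 = - \frac{1}{2}$)
$q{\left(W \right)} = - \frac{955}{13} + \frac{W}{13}$ ($q{\left(W \right)} = \left(\left(1 - 3\right) \left(3 - -3\right) - 61\right) + \left(- \frac{6}{13} + \frac{W}{13}\right) = \left(- 2 \left(3 + 3\right) - 61\right) + \left(- \frac{6}{13} + \frac{W}{13}\right) = \left(\left(-2\right) 6 - 61\right) + \left(- \frac{6}{13} + \frac{W}{13}\right) = \left(-12 - 61\right) + \left(- \frac{6}{13} + \frac{W}{13}\right) = -73 + \left(- \frac{6}{13} + \frac{W}{13}\right) = - \frac{955}{13} + \frac{W}{13}$)
$q{\left(27 \right)} - U{\left(140 \right)} = \left(- \frac{955}{13} + \frac{1}{13} \cdot 27\right) - - \frac{1}{2} = \left(- \frac{955}{13} + \frac{27}{13}\right) + \frac{1}{2} = - \frac{928}{13} + \frac{1}{2} = - \frac{1843}{26}$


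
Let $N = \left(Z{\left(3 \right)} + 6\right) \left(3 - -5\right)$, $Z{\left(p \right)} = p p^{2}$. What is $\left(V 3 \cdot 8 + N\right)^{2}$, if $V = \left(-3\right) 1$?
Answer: $36864$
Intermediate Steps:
$Z{\left(p \right)} = p^{3}$
$V = -3$
$N = 264$ ($N = \left(3^{3} + 6\right) \left(3 - -5\right) = \left(27 + 6\right) \left(3 + 5\right) = 33 \cdot 8 = 264$)
$\left(V 3 \cdot 8 + N\right)^{2} = \left(\left(-3\right) 3 \cdot 8 + 264\right)^{2} = \left(\left(-9\right) 8 + 264\right)^{2} = \left(-72 + 264\right)^{2} = 192^{2} = 36864$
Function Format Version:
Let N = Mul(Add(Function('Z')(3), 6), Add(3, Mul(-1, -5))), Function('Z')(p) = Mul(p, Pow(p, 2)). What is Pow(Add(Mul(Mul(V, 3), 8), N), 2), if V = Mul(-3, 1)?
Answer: 36864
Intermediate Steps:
Function('Z')(p) = Pow(p, 3)
V = -3
N = 264 (N = Mul(Add(Pow(3, 3), 6), Add(3, Mul(-1, -5))) = Mul(Add(27, 6), Add(3, 5)) = Mul(33, 8) = 264)
Pow(Add(Mul(Mul(V, 3), 8), N), 2) = Pow(Add(Mul(Mul(-3, 3), 8), 264), 2) = Pow(Add(Mul(-9, 8), 264), 2) = Pow(Add(-72, 264), 2) = Pow(192, 2) = 36864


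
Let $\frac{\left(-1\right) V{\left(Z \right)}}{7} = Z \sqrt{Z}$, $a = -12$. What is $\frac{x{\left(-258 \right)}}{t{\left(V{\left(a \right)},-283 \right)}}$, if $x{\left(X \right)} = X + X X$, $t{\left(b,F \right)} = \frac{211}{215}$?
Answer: $\frac{14255790}{211} \approx 67563.0$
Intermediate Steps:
$V{\left(Z \right)} = - 7 Z^{\frac{3}{2}}$ ($V{\left(Z \right)} = - 7 Z \sqrt{Z} = - 7 Z^{\frac{3}{2}}$)
$t{\left(b,F \right)} = \frac{211}{215}$ ($t{\left(b,F \right)} = 211 \cdot \frac{1}{215} = \frac{211}{215}$)
$x{\left(X \right)} = X + X^{2}$
$\frac{x{\left(-258 \right)}}{t{\left(V{\left(a \right)},-283 \right)}} = \frac{\left(-258\right) \left(1 - 258\right)}{\frac{211}{215}} = \left(-258\right) \left(-257\right) \frac{215}{211} = 66306 \cdot \frac{215}{211} = \frac{14255790}{211}$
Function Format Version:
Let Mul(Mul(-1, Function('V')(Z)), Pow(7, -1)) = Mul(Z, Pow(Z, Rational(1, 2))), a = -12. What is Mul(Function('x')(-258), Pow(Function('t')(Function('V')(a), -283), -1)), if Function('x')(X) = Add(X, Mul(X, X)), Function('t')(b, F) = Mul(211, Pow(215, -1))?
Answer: Rational(14255790, 211) ≈ 67563.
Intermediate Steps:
Function('V')(Z) = Mul(-7, Pow(Z, Rational(3, 2))) (Function('V')(Z) = Mul(-7, Mul(Z, Pow(Z, Rational(1, 2)))) = Mul(-7, Pow(Z, Rational(3, 2))))
Function('t')(b, F) = Rational(211, 215) (Function('t')(b, F) = Mul(211, Rational(1, 215)) = Rational(211, 215))
Function('x')(X) = Add(X, Pow(X, 2))
Mul(Function('x')(-258), Pow(Function('t')(Function('V')(a), -283), -1)) = Mul(Mul(-258, Add(1, -258)), Pow(Rational(211, 215), -1)) = Mul(Mul(-258, -257), Rational(215, 211)) = Mul(66306, Rational(215, 211)) = Rational(14255790, 211)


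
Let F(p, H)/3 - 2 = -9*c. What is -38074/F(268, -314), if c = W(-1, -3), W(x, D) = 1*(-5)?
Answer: -38074/141 ≈ -270.03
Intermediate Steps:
W(x, D) = -5
c = -5
F(p, H) = 141 (F(p, H) = 6 + 3*(-9*(-5)) = 6 + 3*45 = 6 + 135 = 141)
-38074/F(268, -314) = -38074/141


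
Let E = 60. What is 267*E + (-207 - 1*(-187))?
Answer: 16000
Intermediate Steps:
267*E + (-207 - 1*(-187)) = 267*60 + (-207 - 1*(-187)) = 16020 + (-207 + 187) = 16020 - 20 = 16000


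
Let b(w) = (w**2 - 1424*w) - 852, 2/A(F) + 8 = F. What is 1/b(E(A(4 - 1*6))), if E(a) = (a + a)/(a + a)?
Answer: -1/2275 ≈ -0.00043956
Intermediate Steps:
A(F) = 2/(-8 + F)
E(a) = 1 (E(a) = (2*a)/((2*a)) = (2*a)*(1/(2*a)) = 1)
b(w) = -852 + w**2 - 1424*w
1/b(E(A(4 - 1*6))) = 1/(-852 + 1**2 - 1424*1) = 1/(-852 + 1 - 1424) = 1/(-2275) = -1/2275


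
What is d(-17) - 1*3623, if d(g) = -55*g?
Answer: -2688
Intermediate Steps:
d(-17) - 1*3623 = -55*(-17) - 1*3623 = 935 - 3623 = -2688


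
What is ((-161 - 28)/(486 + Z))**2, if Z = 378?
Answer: 49/1024 ≈ 0.047852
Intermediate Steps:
((-161 - 28)/(486 + Z))**2 = ((-161 - 28)/(486 + 378))**2 = (-189/864)**2 = (-189*1/864)**2 = (-7/32)**2 = 49/1024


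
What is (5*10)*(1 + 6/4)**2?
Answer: 625/2 ≈ 312.50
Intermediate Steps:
(5*10)*(1 + 6/4)**2 = 50*(1 + 6*(1/4))**2 = 50*(1 + 3/2)**2 = 50*(5/2)**2 = 50*(25/4) = 625/2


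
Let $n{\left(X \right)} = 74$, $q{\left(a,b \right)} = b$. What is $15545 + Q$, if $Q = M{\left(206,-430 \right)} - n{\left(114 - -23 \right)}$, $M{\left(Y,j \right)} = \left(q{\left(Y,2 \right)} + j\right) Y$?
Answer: $-72697$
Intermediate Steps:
$M{\left(Y,j \right)} = Y \left(2 + j\right)$ ($M{\left(Y,j \right)} = \left(2 + j\right) Y = Y \left(2 + j\right)$)
$Q = -88242$ ($Q = 206 \left(2 - 430\right) - 74 = 206 \left(-428\right) - 74 = -88168 - 74 = -88242$)
$15545 + Q = 15545 - 88242 = -72697$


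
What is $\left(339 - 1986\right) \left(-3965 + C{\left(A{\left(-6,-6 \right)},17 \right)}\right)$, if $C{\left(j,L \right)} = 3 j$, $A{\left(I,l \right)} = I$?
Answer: $6560001$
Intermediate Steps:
$\left(339 - 1986\right) \left(-3965 + C{\left(A{\left(-6,-6 \right)},17 \right)}\right) = \left(339 - 1986\right) \left(-3965 + 3 \left(-6\right)\right) = - 1647 \left(-3965 - 18\right) = \left(-1647\right) \left(-3983\right) = 6560001$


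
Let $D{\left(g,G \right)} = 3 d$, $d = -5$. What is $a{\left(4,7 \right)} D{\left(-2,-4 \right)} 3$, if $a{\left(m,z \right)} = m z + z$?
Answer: $-1575$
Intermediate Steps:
$D{\left(g,G \right)} = -15$ ($D{\left(g,G \right)} = 3 \left(-5\right) = -15$)
$a{\left(m,z \right)} = z + m z$
$a{\left(4,7 \right)} D{\left(-2,-4 \right)} 3 = 7 \left(1 + 4\right) \left(-15\right) 3 = 7 \cdot 5 \left(-15\right) 3 = 35 \left(-15\right) 3 = \left(-525\right) 3 = -1575$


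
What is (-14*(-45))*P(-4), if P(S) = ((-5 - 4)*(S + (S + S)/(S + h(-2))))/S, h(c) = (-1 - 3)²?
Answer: -6615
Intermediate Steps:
h(c) = 16 (h(c) = (-4)² = 16)
P(S) = (-9*S - 18*S/(16 + S))/S (P(S) = ((-5 - 4)*(S + (S + S)/(S + 16)))/S = (-9*(S + (2*S)/(16 + S)))/S = (-9*(S + 2*S/(16 + S)))/S = (-9*S - 18*S/(16 + S))/S)
(-14*(-45))*P(-4) = (-14*(-45))*(9*(-18 - 1*(-4))/(16 - 4)) = 630*(9*(-18 + 4)/12) = 630*(9*(1/12)*(-14)) = 630*(-21/2) = -6615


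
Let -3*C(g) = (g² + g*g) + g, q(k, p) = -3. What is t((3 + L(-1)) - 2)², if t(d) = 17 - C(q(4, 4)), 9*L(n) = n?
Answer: 484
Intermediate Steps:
L(n) = n/9
C(g) = -2*g²/3 - g/3 (C(g) = -((g² + g*g) + g)/3 = -((g² + g²) + g)/3 = -(2*g² + g)/3 = -(g + 2*g²)/3 = -2*g²/3 - g/3)
t(d) = 22 (t(d) = 17 - (-1)*(-3)*(1 + 2*(-3))/3 = 17 - (-1)*(-3)*(1 - 6)/3 = 17 - (-1)*(-3)*(-5)/3 = 17 - 1*(-5) = 17 + 5 = 22)
t((3 + L(-1)) - 2)² = 22² = 484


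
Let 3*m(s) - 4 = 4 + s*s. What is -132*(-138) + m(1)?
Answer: 18219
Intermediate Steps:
m(s) = 8/3 + s²/3 (m(s) = 4/3 + (4 + s*s)/3 = 4/3 + (4 + s²)/3 = 4/3 + (4/3 + s²/3) = 8/3 + s²/3)
-132*(-138) + m(1) = -132*(-138) + (8/3 + (⅓)*1²) = 18216 + (8/3 + (⅓)*1) = 18216 + (8/3 + ⅓) = 18216 + 3 = 18219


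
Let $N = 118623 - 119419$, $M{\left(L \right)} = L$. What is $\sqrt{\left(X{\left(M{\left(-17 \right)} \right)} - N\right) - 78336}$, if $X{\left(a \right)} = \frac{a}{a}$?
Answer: $i \sqrt{77539} \approx 278.46 i$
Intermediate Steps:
$X{\left(a \right)} = 1$
$N = -796$ ($N = 118623 - 119419 = -796$)
$\sqrt{\left(X{\left(M{\left(-17 \right)} \right)} - N\right) - 78336} = \sqrt{\left(1 - -796\right) - 78336} = \sqrt{\left(1 + 796\right) - 78336} = \sqrt{797 - 78336} = \sqrt{-77539} = i \sqrt{77539}$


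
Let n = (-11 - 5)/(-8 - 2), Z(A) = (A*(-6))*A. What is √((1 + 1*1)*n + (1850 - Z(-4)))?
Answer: √48730/5 ≈ 44.150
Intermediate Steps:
Z(A) = -6*A² (Z(A) = (-6*A)*A = -6*A²)
n = 8/5 (n = -16/(-10) = -16*(-⅒) = 8/5 ≈ 1.6000)
√((1 + 1*1)*n + (1850 - Z(-4))) = √((1 + 1*1)*(8/5) + (1850 - (-6)*(-4)²)) = √((1 + 1)*(8/5) + (1850 - (-6)*16)) = √(2*(8/5) + (1850 - 1*(-96))) = √(16/5 + (1850 + 96)) = √(16/5 + 1946) = √(9746/5) = √48730/5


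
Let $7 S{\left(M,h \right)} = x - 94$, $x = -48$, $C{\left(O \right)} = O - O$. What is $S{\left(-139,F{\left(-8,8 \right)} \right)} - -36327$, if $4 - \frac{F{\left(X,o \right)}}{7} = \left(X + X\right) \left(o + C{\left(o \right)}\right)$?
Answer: $\frac{254147}{7} \approx 36307.0$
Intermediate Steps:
$C{\left(O \right)} = 0$
$F{\left(X,o \right)} = 28 - 14 X o$ ($F{\left(X,o \right)} = 28 - 7 \left(X + X\right) \left(o + 0\right) = 28 - 7 \cdot 2 X o = 28 - 14 X o$)
$S{\left(M,h \right)} = - \frac{142}{7}$ ($S{\left(M,h \right)} = \frac{-48 - 94}{7} = \frac{1}{7} \left(-142\right) = - \frac{142}{7}$)
$S{\left(-139,F{\left(-8,8 \right)} \right)} - -36327 = - \frac{142}{7} - -36327 = - \frac{142}{7} + 36327 = \frac{254147}{7}$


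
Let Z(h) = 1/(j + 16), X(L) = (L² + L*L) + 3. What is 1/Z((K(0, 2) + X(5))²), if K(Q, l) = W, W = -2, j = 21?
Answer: 37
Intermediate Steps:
K(Q, l) = -2
X(L) = 3 + 2*L² (X(L) = (L² + L²) + 3 = 2*L² + 3 = 3 + 2*L²)
Z(h) = 1/37 (Z(h) = 1/(21 + 16) = 1/37)
1/Z((K(0, 2) + X(5))²) = 1/(1/37) = 37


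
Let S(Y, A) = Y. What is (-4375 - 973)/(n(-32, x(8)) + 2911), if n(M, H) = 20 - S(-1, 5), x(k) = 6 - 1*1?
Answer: -1337/733 ≈ -1.8240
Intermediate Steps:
x(k) = 5 (x(k) = 6 - 1 = 5)
n(M, H) = 21 (n(M, H) = 20 - 1*(-1) = 20 + 1 = 21)
(-4375 - 973)/(n(-32, x(8)) + 2911) = (-4375 - 973)/(21 + 2911) = -5348/2932 = -5348*1/2932 = -1337/733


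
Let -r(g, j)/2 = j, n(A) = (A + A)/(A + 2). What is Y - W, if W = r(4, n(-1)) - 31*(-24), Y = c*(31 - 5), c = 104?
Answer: 1956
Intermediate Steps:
n(A) = 2*A/(2 + A) (n(A) = (2*A)/(2 + A) = 2*A/(2 + A))
r(g, j) = -2*j
Y = 2704 (Y = 104*(31 - 5) = 104*26 = 2704)
W = 748 (W = -4*(-1)/(2 - 1) - 31*(-24) = -4*(-1)/1 + 744 = -4*(-1) + 744 = -2*(-2) + 744 = 4 + 744 = 748)
Y - W = 2704 - 1*748 = 2704 - 748 = 1956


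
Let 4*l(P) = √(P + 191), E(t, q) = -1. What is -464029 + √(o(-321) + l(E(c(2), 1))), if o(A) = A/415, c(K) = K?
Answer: -464029 + √(-532860 + 172225*√190)/830 ≈ -4.6403e+5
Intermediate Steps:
o(A) = A/415 (o(A) = A*(1/415) = A/415)
l(P) = √(191 + P)/4 (l(P) = √(P + 191)/4 = √(191 + P)/4)
-464029 + √(o(-321) + l(E(c(2), 1))) = -464029 + √((1/415)*(-321) + √(191 - 1)/4) = -464029 + √(-321/415 + √190/4)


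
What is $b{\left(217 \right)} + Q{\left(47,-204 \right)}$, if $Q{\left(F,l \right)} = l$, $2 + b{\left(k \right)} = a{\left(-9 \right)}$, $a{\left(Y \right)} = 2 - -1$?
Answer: $-203$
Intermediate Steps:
$a{\left(Y \right)} = 3$ ($a{\left(Y \right)} = 2 + 1 = 3$)
$b{\left(k \right)} = 1$ ($b{\left(k \right)} = -2 + 3 = 1$)
$b{\left(217 \right)} + Q{\left(47,-204 \right)} = 1 - 204 = -203$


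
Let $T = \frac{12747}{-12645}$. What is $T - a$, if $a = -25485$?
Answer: $\frac{107415026}{4215} \approx 25484.0$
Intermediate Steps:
$T = - \frac{4249}{4215}$ ($T = 12747 \left(- \frac{1}{12645}\right) = - \frac{4249}{4215} \approx -1.0081$)
$T - a = - \frac{4249}{4215} - -25485 = - \frac{4249}{4215} + 25485 = \frac{107415026}{4215}$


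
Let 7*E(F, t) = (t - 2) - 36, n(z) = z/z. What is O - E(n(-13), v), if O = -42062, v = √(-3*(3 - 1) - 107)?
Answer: -294396/7 - I*√113/7 ≈ -42057.0 - 1.5186*I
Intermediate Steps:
n(z) = 1
v = I*√113 (v = √(-3*2 - 107) = √(-6 - 107) = √(-113) = I*√113 ≈ 10.63*I)
E(F, t) = -38/7 + t/7 (E(F, t) = ((t - 2) - 36)/7 = ((-2 + t) - 36)/7 = (-38 + t)/7 = -38/7 + t/7)
O - E(n(-13), v) = -42062 - (-38/7 + (I*√113)/7) = -42062 - (-38/7 + I*√113/7) = -42062 + (38/7 - I*√113/7) = -294396/7 - I*√113/7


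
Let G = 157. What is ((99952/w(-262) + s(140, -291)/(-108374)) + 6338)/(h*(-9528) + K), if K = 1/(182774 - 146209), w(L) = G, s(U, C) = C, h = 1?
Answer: -4339224363510735/5927780046433042 ≈ -0.73201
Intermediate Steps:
w(L) = 157
K = 1/36565 ≈ 2.7349e-5
((99952/w(-262) + s(140, -291)/(-108374)) + 6338)/(h*(-9528) + K) = ((99952/157 - 291/(-108374)) + 6338)/(1*(-9528) + 1/36565) = ((99952*(1/157) - 291*(-1/108374)) + 6338)/(-9528 + 1/36565) = ((99952/157 + 291/108374) + 6338)/(-348391319/36565) = (10832243735/17014718 + 6338)*(-36565/348391319) = (118671526419/17014718)*(-36565/348391319) = -4339224363510735/5927780046433042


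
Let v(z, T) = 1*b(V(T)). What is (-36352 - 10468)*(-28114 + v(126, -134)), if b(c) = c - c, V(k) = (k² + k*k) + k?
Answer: 1316297480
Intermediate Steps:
V(k) = k + 2*k² (V(k) = (k² + k²) + k = 2*k² + k = k + 2*k²)
b(c) = 0
v(z, T) = 0 (v(z, T) = 1*0 = 0)
(-36352 - 10468)*(-28114 + v(126, -134)) = (-36352 - 10468)*(-28114 + 0) = -46820*(-28114) = 1316297480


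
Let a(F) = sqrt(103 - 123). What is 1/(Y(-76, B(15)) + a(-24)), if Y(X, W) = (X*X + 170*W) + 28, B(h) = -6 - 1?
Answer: 2307/10644508 - I*sqrt(5)/10644508 ≈ 0.00021673 - 2.1007e-7*I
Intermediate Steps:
B(h) = -7
a(F) = 2*I*sqrt(5) (a(F) = sqrt(-20) = 2*I*sqrt(5))
Y(X, W) = 28 + X**2 + 170*W (Y(X, W) = (X**2 + 170*W) + 28 = 28 + X**2 + 170*W)
1/(Y(-76, B(15)) + a(-24)) = 1/((28 + (-76)**2 + 170*(-7)) + 2*I*sqrt(5)) = 1/((28 + 5776 - 1190) + 2*I*sqrt(5)) = 1/(4614 + 2*I*sqrt(5))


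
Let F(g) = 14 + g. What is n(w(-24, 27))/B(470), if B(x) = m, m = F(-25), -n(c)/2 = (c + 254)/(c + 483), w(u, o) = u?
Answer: 460/5049 ≈ 0.091107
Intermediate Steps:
n(c) = -2*(254 + c)/(483 + c) (n(c) = -2*(c + 254)/(c + 483) = -2*(254 + c)/(483 + c))
m = -11 (m = 14 - 25 = -11)
B(x) = -11
n(w(-24, 27))/B(470) = (2*(-254 - 1*(-24))/(483 - 24))/(-11) = (2*(-254 + 24)/459)*(-1/11) = (2*(1/459)*(-230))*(-1/11) = -460/459*(-1/11) = 460/5049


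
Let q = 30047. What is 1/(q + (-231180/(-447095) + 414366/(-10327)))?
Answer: 923430013/27709726886429 ≈ 3.3325e-5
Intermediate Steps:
1/(q + (-231180/(-447095) + 414366/(-10327))) = 1/(30047 + (-231180/(-447095) + 414366/(-10327))) = 1/(30047 + (-231180*(-1/447095) + 414366*(-1/10327))) = 1/(30047 + (46236/89419 - 414366/10327)) = 1/(30047 - 36574714182/923430013) = 1/(27709726886429/923430013) = 923430013/27709726886429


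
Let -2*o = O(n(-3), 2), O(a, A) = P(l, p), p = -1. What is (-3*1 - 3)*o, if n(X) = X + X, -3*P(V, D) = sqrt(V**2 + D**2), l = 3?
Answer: -sqrt(10) ≈ -3.1623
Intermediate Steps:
P(V, D) = -sqrt(D**2 + V**2)/3 (P(V, D) = -sqrt(V**2 + D**2)/3 = -sqrt(D**2 + V**2)/3)
n(X) = 2*X
O(a, A) = -sqrt(10)/3 (O(a, A) = -sqrt((-1)**2 + 3**2)/3 = -sqrt(1 + 9)/3 = -sqrt(10)/3)
o = sqrt(10)/6 (o = -(-1)*sqrt(10)/6 = sqrt(10)/6 ≈ 0.52705)
(-3*1 - 3)*o = (-3*1 - 3)*(sqrt(10)/6) = (-3 - 3)*(sqrt(10)/6) = -sqrt(10)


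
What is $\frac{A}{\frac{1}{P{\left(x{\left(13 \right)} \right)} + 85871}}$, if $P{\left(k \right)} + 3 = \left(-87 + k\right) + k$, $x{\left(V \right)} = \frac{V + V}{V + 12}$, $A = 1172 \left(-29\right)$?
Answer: $- \frac{72889883076}{25} \approx -2.9156 \cdot 10^{9}$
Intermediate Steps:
$A = -33988$
$x{\left(V \right)} = \frac{2 V}{12 + V}$
$P{\left(k \right)} = -90 + 2 k$ ($P{\left(k \right)} = -3 + \left(\left(-87 + k\right) + k\right) = -3 + \left(-87 + 2 k\right) = -90 + 2 k$)
$\frac{A}{\frac{1}{P{\left(x{\left(13 \right)} \right)} + 85871}} = - \frac{33988}{\frac{1}{\left(-90 + 2 \cdot 2 \cdot 13 \frac{1}{12 + 13}\right) + 85871}} = - \frac{33988}{\frac{1}{\left(-90 + 2 \cdot 2 \cdot 13 \cdot \frac{1}{25}\right) + 85871}} = - \frac{33988}{\frac{1}{\left(-90 + 2 \cdot \frac{26}{25}\right) + 85871}} = - \frac{33988}{\frac{1}{\left(-90 + \frac{52}{25}\right) + 85871}} = - \frac{33988}{\frac{1}{- \frac{2198}{25} + 85871}} = - \frac{33988}{\frac{1}{\frac{2144577}{25}}} = - \frac{33988}{\frac{25}{2144577}} = \left(-33988\right) \frac{2144577}{25} = - \frac{72889883076}{25}$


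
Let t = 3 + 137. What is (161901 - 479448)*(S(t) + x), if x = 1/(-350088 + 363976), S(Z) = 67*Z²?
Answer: -5791333781232747/13888 ≈ -4.1700e+11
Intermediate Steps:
t = 140
x = 1/13888 ≈ 7.2005e-5
(161901 - 479448)*(S(t) + x) = (161901 - 479448)*(67*140² + 1/13888) = -317547*(67*19600 + 1/13888) = -317547*(1313200 + 1/13888) = -317547*18237721601/13888 = -5791333781232747/13888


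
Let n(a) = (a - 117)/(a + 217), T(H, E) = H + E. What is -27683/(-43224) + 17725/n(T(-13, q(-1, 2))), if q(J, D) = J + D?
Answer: -17450692877/619544 ≈ -28167.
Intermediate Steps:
q(J, D) = D + J
T(H, E) = E + H
n(a) = (-117 + a)/(217 + a)
-27683/(-43224) + 17725/n(T(-13, q(-1, 2))) = -27683/(-43224) + 17725/(((-117 + ((2 - 1) - 13))/(217 + ((2 - 1) - 13)))) = -27683*(-1/43224) + 17725/(((-117 + (1 - 13))/(217 + (1 - 13)))) = 27683/43224 + 17725/(((-117 - 12)/(217 - 12))) = 27683/43224 + 17725/((-129/205)) = 27683/43224 + 17725/(((1/205)*(-129))) = 27683/43224 + 17725/(-129/205) = 27683/43224 + 17725*(-205/129) = 27683/43224 - 3633625/129 = -17450692877/619544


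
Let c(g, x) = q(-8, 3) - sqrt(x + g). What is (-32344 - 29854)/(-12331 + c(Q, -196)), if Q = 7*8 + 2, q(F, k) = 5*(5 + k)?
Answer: 254825206/50356273 - 62198*I*sqrt(138)/151068819 ≈ 5.0604 - 0.0048366*I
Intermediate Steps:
q(F, k) = 25 + 5*k
Q = 58 (Q = 56 + 2 = 58)
c(g, x) = 40 - sqrt(g + x) (c(g, x) = (25 + 5*3) - sqrt(x + g) = (25 + 15) - sqrt(g + x) = 40 - sqrt(g + x))
(-32344 - 29854)/(-12331 + c(Q, -196)) = (-32344 - 29854)/(-12331 + (40 - sqrt(58 - 196))) = -62198/(-12331 + (40 - sqrt(-138))) = -62198/(-12331 + (40 - I*sqrt(138))) = -62198/(-12291 - I*sqrt(138))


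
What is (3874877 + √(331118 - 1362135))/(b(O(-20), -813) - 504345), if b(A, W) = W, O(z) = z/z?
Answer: -3874877/505158 - I*√1031017/505158 ≈ -7.6706 - 0.00201*I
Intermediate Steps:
O(z) = 1
(3874877 + √(331118 - 1362135))/(b(O(-20), -813) - 504345) = (3874877 + √(331118 - 1362135))/(-813 - 504345) = (3874877 + √(-1031017))/(-505158) = (3874877 + I*√1031017)*(-1/505158) = -3874877/505158 - I*√1031017/505158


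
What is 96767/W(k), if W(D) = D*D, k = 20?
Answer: 96767/400 ≈ 241.92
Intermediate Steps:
W(D) = D**2
96767/W(k) = 96767/(20**2) = 96767/400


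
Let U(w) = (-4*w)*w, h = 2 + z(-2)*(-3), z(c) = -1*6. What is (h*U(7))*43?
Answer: -168560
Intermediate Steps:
z(c) = -6
h = 20 (h = 2 - 6*(-3) = 2 + 18 = 20)
U(w) = -4*w²
(h*U(7))*43 = (20*(-4*7²))*43 = (20*(-4*49))*43 = (20*(-196))*43 = -3920*43 = -168560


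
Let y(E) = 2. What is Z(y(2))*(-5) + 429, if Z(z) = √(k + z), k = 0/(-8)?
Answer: 429 - 5*√2 ≈ 421.93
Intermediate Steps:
k = 0 (k = 0*(-⅛) = 0)
Z(z) = √z (Z(z) = √(0 + z) = √z)
Z(y(2))*(-5) + 429 = √2*(-5) + 429 = -5*√2 + 429 = 429 - 5*√2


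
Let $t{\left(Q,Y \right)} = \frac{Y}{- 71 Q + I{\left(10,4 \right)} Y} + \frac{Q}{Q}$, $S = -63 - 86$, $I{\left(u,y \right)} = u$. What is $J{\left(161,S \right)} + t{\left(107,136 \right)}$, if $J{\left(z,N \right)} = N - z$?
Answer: $- \frac{1927369}{6237} \approx -309.02$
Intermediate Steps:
$S = -149$ ($S = -63 - 86 = -149$)
$t{\left(Q,Y \right)} = 1 + \frac{Y}{- 71 Q + 10 Y}$ ($t{\left(Q,Y \right)} = \frac{Y}{- 71 Q + 10 Y} + \frac{Q}{Q} = \frac{Y}{- 71 Q + 10 Y} + 1 = 1 + \frac{Y}{- 71 Q + 10 Y}$)
$J{\left(161,S \right)} + t{\left(107,136 \right)} = \left(-149 - 161\right) + \frac{\left(-11\right) 136 + 71 \cdot 107}{\left(-10\right) 136 + 71 \cdot 107} = \left(-149 - 161\right) + \frac{-1496 + 7597}{-1360 + 7597} = -310 + \frac{1}{6237} \cdot 6101 = -310 + \frac{6101}{6237} = - \frac{1927369}{6237}$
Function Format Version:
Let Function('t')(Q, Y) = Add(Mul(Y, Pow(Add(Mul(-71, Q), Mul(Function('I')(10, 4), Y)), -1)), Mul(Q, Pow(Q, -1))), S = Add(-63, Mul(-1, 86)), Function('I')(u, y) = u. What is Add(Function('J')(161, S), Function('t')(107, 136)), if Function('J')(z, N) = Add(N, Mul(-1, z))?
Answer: Rational(-1927369, 6237) ≈ -309.02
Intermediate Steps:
S = -149 (S = Add(-63, -86) = -149)
Function('t')(Q, Y) = Add(1, Mul(Y, Pow(Add(Mul(-71, Q), Mul(10, Y)), -1))) (Function('t')(Q, Y) = Add(Mul(Y, Pow(Add(Mul(-71, Q), Mul(10, Y)), -1)), Mul(Q, Pow(Q, -1))) = Add(Mul(Y, Pow(Add(Mul(-71, Q), Mul(10, Y)), -1)), 1) = Add(1, Mul(Y, Pow(Add(Mul(-71, Q), Mul(10, Y)), -1))))
Add(Function('J')(161, S), Function('t')(107, 136)) = Add(Add(-149, Mul(-1, 161)), Mul(Pow(Add(Mul(-10, 136), Mul(71, 107)), -1), Add(Mul(-11, 136), Mul(71, 107)))) = Add(Add(-149, -161), Mul(Pow(Add(-1360, 7597), -1), Add(-1496, 7597))) = Add(-310, Mul(Pow(6237, -1), 6101)) = Add(-310, Mul(Rational(1, 6237), 6101)) = Add(-310, Rational(6101, 6237)) = Rational(-1927369, 6237)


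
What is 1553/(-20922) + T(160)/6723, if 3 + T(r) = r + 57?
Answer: -1987837/46886202 ≈ -0.042397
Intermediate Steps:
T(r) = 54 + r (T(r) = -3 + (r + 57) = -3 + (57 + r) = 54 + r)
1553/(-20922) + T(160)/6723 = 1553/(-20922) + (54 + 160)/6723 = 1553*(-1/20922) + 214*(1/6723) = -1553/20922 + 214/6723 = -1987837/46886202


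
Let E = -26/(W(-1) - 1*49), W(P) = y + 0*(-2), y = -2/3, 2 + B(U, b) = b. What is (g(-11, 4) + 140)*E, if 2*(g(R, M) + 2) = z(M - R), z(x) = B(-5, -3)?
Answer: 10569/149 ≈ 70.933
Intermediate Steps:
B(U, b) = -2 + b
z(x) = -5 (z(x) = -2 - 3 = -5)
y = -2/3 (y = -2*1/3 = -2/3 ≈ -0.66667)
g(R, M) = -9/2 (g(R, M) = -2 + (1/2)*(-5) = -2 - 5/2 = -9/2)
W(P) = -2/3 (W(P) = -2/3 + 0*(-2) = -2/3 + 0 = -2/3)
E = 78/149 (E = -26/(-2/3 - 1*49) = -26/(-2/3 - 49) = -26/(-149/3) = -26*(-3/149) = 78/149 ≈ 0.52349)
(g(-11, 4) + 140)*E = (-9/2 + 140)*(78/149) = (271/2)*(78/149) = 10569/149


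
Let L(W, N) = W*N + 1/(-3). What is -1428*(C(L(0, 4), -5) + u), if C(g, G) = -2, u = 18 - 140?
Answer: 177072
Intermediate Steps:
u = -122
L(W, N) = -⅓ + N*W (L(W, N) = N*W - ⅓ = -⅓ + N*W)
-1428*(C(L(0, 4), -5) + u) = -1428*(-2 - 122) = -1428*(-124) = 177072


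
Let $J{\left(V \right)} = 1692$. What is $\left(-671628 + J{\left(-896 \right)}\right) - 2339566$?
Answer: $-3009502$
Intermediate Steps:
$\left(-671628 + J{\left(-896 \right)}\right) - 2339566 = \left(-671628 + 1692\right) - 2339566 = -669936 - 2339566 = -3009502$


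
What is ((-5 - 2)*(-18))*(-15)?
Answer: -1890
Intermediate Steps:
((-5 - 2)*(-18))*(-15) = -7*(-18)*(-15) = 126*(-15) = -1890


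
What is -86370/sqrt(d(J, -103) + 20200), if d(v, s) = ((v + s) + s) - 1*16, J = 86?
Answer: -14395*sqrt(1254)/836 ≈ -609.75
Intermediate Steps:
d(v, s) = -16 + v + 2*s (d(v, s) = ((s + v) + s) - 16 = (v + 2*s) - 16 = -16 + v + 2*s)
-86370/sqrt(d(J, -103) + 20200) = -86370/sqrt((-16 + 86 + 2*(-103)) + 20200) = -86370/sqrt((-16 + 86 - 206) + 20200) = -86370/sqrt(-136 + 20200) = -86370*sqrt(1254)/5016 = -14395*sqrt(1254)/836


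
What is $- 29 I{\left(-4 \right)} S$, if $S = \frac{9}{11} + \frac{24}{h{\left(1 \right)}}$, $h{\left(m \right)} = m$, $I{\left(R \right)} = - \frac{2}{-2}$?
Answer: $- \frac{7917}{11} \approx -719.73$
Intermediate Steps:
$I{\left(R \right)} = 1$ ($I{\left(R \right)} = \left(-2\right) \left(- \frac{1}{2}\right) = 1$)
$S = \frac{273}{11}$ ($S = \frac{9}{11} + \frac{24}{1} = 9 \cdot \frac{1}{11} + 24 \cdot 1 = \frac{9}{11} + 24 = \frac{273}{11} \approx 24.818$)
$- 29 I{\left(-4 \right)} S = \left(-29\right) 1 \cdot \frac{273}{11} = \left(-29\right) \frac{273}{11} = - \frac{7917}{11}$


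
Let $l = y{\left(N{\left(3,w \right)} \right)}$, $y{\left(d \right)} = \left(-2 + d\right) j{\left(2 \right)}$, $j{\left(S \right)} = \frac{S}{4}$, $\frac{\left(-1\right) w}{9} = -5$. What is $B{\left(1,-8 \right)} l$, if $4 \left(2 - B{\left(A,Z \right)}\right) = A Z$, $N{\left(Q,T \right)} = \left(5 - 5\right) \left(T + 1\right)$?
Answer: $-4$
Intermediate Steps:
$w = 45$ ($w = \left(-9\right) \left(-5\right) = 45$)
$j{\left(S \right)} = \frac{S}{4}$ ($j{\left(S \right)} = S \frac{1}{4} = \frac{S}{4}$)
$N{\left(Q,T \right)} = 0$ ($N{\left(Q,T \right)} = 0 \left(1 + T\right) = 0$)
$y{\left(d \right)} = -1 + \frac{d}{2}$ ($y{\left(d \right)} = \left(-2 + d\right) \frac{1}{4} \cdot 2 = \left(-2 + d\right) \frac{1}{2} = -1 + \frac{d}{2}$)
$B{\left(A,Z \right)} = 2 - \frac{A Z}{4}$
$l = -1$ ($l = -1 + \frac{1}{2} \cdot 0 = -1 + 0 = -1$)
$B{\left(1,-8 \right)} l = \left(2 - \frac{1}{4} \left(-8\right)\right) \left(-1\right) = \left(2 + 2\right) \left(-1\right) = 4 \left(-1\right) = -4$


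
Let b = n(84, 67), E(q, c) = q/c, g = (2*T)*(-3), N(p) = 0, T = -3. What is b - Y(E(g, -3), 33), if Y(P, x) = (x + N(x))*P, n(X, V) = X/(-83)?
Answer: 16350/83 ≈ 196.99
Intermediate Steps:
g = 18 (g = (2*(-3))*(-3) = -6*(-3) = 18)
n(X, V) = -X/83 (n(X, V) = X*(-1/83) = -X/83)
Y(P, x) = P*x (Y(P, x) = (x + 0)*P = x*P = P*x)
b = -84/83 (b = -1/83*84 = -84/83 ≈ -1.0120)
b - Y(E(g, -3), 33) = -84/83 - 18/(-3)*33 = -84/83 - 18*(-1/3)*33 = -84/83 - (-6)*33 = -84/83 - 1*(-198) = -84/83 + 198 = 16350/83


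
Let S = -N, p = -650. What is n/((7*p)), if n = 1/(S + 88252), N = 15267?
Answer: -1/332081750 ≈ -3.0113e-9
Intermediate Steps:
S = -15267 (S = -1*15267 = -15267)
n = 1/72985 (n = 1/(-15267 + 88252) = 1/72985 ≈ 1.3701e-5)
n/((7*p)) = 1/(72985*((7*(-650)))) = (1/72985)/(-4550) = (1/72985)*(-1/4550) = -1/332081750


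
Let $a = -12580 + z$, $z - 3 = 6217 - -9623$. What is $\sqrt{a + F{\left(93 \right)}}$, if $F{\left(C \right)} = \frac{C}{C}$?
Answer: $8 \sqrt{51} \approx 57.131$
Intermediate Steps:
$z = 15843$ ($z = 3 + \left(6217 - -9623\right) = 3 + \left(6217 + 9623\right) = 3 + 15840 = 15843$)
$F{\left(C \right)} = 1$
$a = 3263$ ($a = -12580 + 15843 = 3263$)
$\sqrt{a + F{\left(93 \right)}} = \sqrt{3263 + 1} = \sqrt{3264} = 8 \sqrt{51}$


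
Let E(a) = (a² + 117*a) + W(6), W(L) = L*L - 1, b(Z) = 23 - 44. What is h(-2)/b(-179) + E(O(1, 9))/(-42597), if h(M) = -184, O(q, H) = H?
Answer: 2604433/298179 ≈ 8.7345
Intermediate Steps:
b(Z) = -21
W(L) = -1 + L² (W(L) = L² - 1 = -1 + L²)
E(a) = 35 + a² + 117*a (E(a) = (a² + 117*a) + (-1 + 6²) = (a² + 117*a) + (-1 + 36) = (a² + 117*a) + 35 = 35 + a² + 117*a)
h(-2)/b(-179) + E(O(1, 9))/(-42597) = -184/(-21) + (35 + 9² + 117*9)/(-42597) = -184*(-1/21) + (35 + 81 + 1053)*(-1/42597) = 184/21 + 1169*(-1/42597) = 184/21 - 1169/42597 = 2604433/298179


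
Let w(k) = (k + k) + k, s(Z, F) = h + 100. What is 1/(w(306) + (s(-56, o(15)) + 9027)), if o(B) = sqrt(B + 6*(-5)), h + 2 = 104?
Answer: 1/10147 ≈ 9.8551e-5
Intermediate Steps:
h = 102 (h = -2 + 104 = 102)
o(B) = sqrt(-30 + B) (o(B) = sqrt(B - 30) = sqrt(-30 + B))
s(Z, F) = 202 (s(Z, F) = 102 + 100 = 202)
w(k) = 3*k (w(k) = 2*k + k = 3*k)
1/(w(306) + (s(-56, o(15)) + 9027)) = 1/(3*306 + (202 + 9027)) = 1/(918 + 9229) = 1/10147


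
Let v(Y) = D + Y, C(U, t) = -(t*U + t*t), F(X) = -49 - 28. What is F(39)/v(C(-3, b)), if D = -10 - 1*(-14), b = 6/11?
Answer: -9317/646 ≈ -14.423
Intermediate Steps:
b = 6/11 (b = 6*(1/11) = 6/11 ≈ 0.54545)
D = 4 (D = -10 + 14 = 4)
F(X) = -77
C(U, t) = -t² - U*t (C(U, t) = -(U*t + t²) = -(t² + U*t) = -t² - U*t)
v(Y) = 4 + Y
F(39)/v(C(-3, b)) = -77/(4 - 1*6/11*(-3 + 6/11)) = -77/(4 - 1*6/11*(-27/11)) = -77/(4 + 162/121) = -77/646/121 = -77*121/646 = -9317/646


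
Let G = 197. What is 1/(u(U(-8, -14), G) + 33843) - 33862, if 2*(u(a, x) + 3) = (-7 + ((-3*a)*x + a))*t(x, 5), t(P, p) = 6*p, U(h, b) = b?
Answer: -5337836369/157635 ≈ -33862.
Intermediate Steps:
u(a, x) = -108 + 15*a - 45*a*x (u(a, x) = -3 + ((-7 + ((-3*a)*x + a))*(6*5))/2 = -3 + ((-7 + (-3*a*x + a))*30)/2 = -3 + ((-7 + (a - 3*a*x))*30)/2 = -3 + ((-7 + a - 3*a*x)*30)/2 = -3 + (-210 + 30*a - 90*a*x)/2 = -3 + (-105 + 15*a - 45*a*x) = -108 + 15*a - 45*a*x)
1/(u(U(-8, -14), G) + 33843) - 33862 = 1/((-108 + 15*(-14) - 45*(-14)*197) + 33843) - 33862 = 1/((-108 - 210 + 124110) + 33843) - 33862 = 1/(123792 + 33843) - 33862 = 1/157635 - 33862 = -5337836369/157635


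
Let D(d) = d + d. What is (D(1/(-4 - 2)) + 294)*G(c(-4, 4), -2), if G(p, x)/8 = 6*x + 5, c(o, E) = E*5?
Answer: -49336/3 ≈ -16445.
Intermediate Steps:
D(d) = 2*d
c(o, E) = 5*E
G(p, x) = 40 + 48*x (G(p, x) = 8*(6*x + 5) = 8*(5 + 6*x) = 40 + 48*x)
(D(1/(-4 - 2)) + 294)*G(c(-4, 4), -2) = (2/(-4 - 2) + 294)*(40 + 48*(-2)) = (2/(-6) + 294)*(40 - 96) = (2*(-1/6) + 294)*(-56) = (-1/3 + 294)*(-56) = (881/3)*(-56) = -49336/3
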